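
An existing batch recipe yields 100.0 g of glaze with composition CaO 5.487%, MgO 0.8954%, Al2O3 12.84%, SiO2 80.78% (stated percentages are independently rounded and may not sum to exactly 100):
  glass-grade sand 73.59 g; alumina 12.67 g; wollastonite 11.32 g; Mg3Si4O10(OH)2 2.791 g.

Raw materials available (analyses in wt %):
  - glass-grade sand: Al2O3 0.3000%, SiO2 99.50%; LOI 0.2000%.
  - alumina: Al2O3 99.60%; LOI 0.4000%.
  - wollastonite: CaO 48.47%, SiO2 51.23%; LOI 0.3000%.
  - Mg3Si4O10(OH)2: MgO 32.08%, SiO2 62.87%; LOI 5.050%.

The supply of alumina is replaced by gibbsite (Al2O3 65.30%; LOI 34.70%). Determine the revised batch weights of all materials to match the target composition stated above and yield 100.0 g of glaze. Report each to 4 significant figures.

Revised batch per 100.0 g glaze:
  glass-grade sand: 73.59 g
  gibbsite: 19.32 g
  wollastonite: 11.32 g
  Mg3Si4O10(OH)2: 2.791 g
Total batch = 107.0 g; LOI loss = 7.026 g

Rounding to four significant digits governs each mid-chain value as displayed. Exact precision is kept through the solve; each reported figure includes exactly one rounding; derived quantities, including the yield, LOI, the four compositions, net glass mass, totals, are computed from the weighed amounts at 100.0 g of glass in full float precision as set out in problem or answer.
The oxide mass targets at 100.0 g glaze:
  CaO: 5.487% × 100.0 = 5.487 g
  MgO: 0.8954% × 100.0 = 0.8954 g
  Al2O3: 12.84% × 100.0 = 12.84 g
  SiO2: 80.78% × 100.0 = 80.78 g
Verifying the oxide balance with the batch weights as given, under the basis named above (delivered sums recover each target given rounding of the digits):
  CaO: 11.32·0.4847 = 5.487 g (target 5.487 g)
  MgO: 2.791·0.3208 = 0.8954 g (target 0.8954 g)
  Al2O3: 73.59·0.003000 + 19.32·0.6530 = 12.84 g (target 12.84 g)
  SiO2: 73.59·0.9950 + 11.32·0.5123 + 2.791·0.6287 = 80.78 g (target 80.78 g)
Glass-mass closure: total charge less LOI = 99.99 g (oxide target masses add up to 100.0 g; against the stated basis, 100.0 g — any gap is answer rounding).
Whole-batch sum: Σ batch = 107.0 g; LOI loss = Σ batch·LOI = 7.026 g; yield, glass over the total, = 93.43%.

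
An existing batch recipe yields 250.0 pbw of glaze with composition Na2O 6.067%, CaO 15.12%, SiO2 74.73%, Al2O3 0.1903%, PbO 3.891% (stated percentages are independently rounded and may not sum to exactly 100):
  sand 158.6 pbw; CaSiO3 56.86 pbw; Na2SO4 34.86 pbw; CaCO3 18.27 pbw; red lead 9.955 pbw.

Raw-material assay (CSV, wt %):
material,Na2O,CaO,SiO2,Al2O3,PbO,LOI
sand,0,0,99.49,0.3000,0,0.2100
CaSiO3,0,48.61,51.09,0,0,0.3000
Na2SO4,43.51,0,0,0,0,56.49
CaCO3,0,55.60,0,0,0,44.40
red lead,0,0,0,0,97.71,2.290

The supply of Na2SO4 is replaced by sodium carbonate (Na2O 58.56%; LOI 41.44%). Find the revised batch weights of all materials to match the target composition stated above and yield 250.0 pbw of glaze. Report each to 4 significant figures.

Revised batch per 250.0 pbw glaze:
  sand: 158.6 pbw
  CaSiO3: 56.86 pbw
  sodium carbonate: 25.90 pbw
  CaCO3: 18.27 pbw
  red lead: 9.955 pbw
Total batch = 269.6 pbw; LOI loss = 19.58 pbw

The whole derivation keeps exact precision end to end; values along the way are printed, rounded to four significant figures, at each printed step — every reported number sees exactly one rounding — all derived quantities, including LOI, totals, five oxide percentages, glass mass, the yield, are carried from the batch weights per 250.0 pbw of glass in exact precision, as quoted within the problem or answer text.
Oxide mass targets, per 250.0 pbw glaze:
  Na2O: 6.067% × 250.0 = 15.17 pbw
  CaO: 15.12% × 250.0 = 37.80 pbw
  SiO2: 74.73% × 250.0 = 186.8 pbw
  Al2O3: 0.1903% × 250.0 = 0.4757 pbw
  PbO: 3.891% × 250.0 = 9.728 pbw
Checking each oxide sum with the batch weights as given, under the basis named above (each sum matches its target mass exact up to rounding of places):
  Na2O: 25.90·0.5856 = 15.17 pbw (target 15.17 pbw)
  CaO: 56.86·0.4861 + 18.27·0.5560 = 37.80 pbw (target 37.80 pbw)
  SiO2: 158.6·0.9949 + 56.86·0.5109 = 186.8 pbw (target 186.8 pbw)
  Al2O3: 158.6·0.003000 = 0.4758 pbw (target 0.4757 pbw)
  PbO: 9.955·0.9771 = 9.727 pbw (target 9.728 pbw)
Glass-mass closure: whole batch net of LOI = 250.0 pbw (summing oxide targets gives 250.0 pbw; with the basis standing at 250.0 pbw — any gap is answer rounding).
Summing the batch: Σ batch = 269.6 pbw; the LOI term Σ batch·LOI equals 19.58 pbw; yield = glass ÷ total batch = 92.74%.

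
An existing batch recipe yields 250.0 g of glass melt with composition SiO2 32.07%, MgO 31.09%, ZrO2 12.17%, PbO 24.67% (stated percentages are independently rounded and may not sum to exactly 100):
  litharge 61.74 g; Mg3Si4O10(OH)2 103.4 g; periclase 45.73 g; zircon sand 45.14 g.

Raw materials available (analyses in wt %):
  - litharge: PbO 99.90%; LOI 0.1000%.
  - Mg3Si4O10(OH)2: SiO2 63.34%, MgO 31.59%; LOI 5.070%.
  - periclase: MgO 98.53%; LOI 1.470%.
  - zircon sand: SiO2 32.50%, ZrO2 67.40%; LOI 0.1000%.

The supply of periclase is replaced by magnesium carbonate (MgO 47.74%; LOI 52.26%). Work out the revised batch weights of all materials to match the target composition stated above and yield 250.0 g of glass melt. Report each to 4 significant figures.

All arithmetic keeps full float precision all the way through; in-progress results are displayed rounded to four significant figures alongside each step — exactly one rounding is applied to each reported result — the derived quantities are recomputed at full precision (the totals, net glass mass, the four compositions, yield, LOI) starting from the weights per 250.0 g of glass as they appear in problem or answer.
The oxide mass targets at 250.0 g glass melt:
  SiO2: 32.07% × 250.0 = 80.18 g
  MgO: 31.09% × 250.0 = 77.72 g
  ZrO2: 12.17% × 250.0 = 30.42 g
  PbO: 24.67% × 250.0 = 61.68 g
A balance pass over the oxides, applying the batch weights above, versus the basis set out (sums match the target masses modulo rounding of the values):
  SiO2: 103.4·0.6334 + 45.14·0.3250 = 80.16 g (target 80.18 g)
  MgO: 103.4·0.3159 + 94.38·0.4774 = 77.72 g (target 77.72 g)
  ZrO2: 45.14·0.6740 = 30.42 g (target 30.42 g)
  PbO: 61.74·0.9990 = 61.68 g (target 61.68 g)
Glass-mass sanity pass: net batch after ignition = 250.0 g (the targets, summed, come to 250.0 g; stated basis 250.0 g — any gap is answer rounding).
Total batch = Σ batch = 304.7 g; LOI removed, Σ of batch·LOI: 54.67 g; yield: glass divided by total = 82.05%.

Revised batch per 250.0 g glass melt:
  litharge: 61.74 g
  Mg3Si4O10(OH)2: 103.4 g
  magnesium carbonate: 94.38 g
  zircon sand: 45.14 g
Total batch = 304.7 g; LOI loss = 54.67 g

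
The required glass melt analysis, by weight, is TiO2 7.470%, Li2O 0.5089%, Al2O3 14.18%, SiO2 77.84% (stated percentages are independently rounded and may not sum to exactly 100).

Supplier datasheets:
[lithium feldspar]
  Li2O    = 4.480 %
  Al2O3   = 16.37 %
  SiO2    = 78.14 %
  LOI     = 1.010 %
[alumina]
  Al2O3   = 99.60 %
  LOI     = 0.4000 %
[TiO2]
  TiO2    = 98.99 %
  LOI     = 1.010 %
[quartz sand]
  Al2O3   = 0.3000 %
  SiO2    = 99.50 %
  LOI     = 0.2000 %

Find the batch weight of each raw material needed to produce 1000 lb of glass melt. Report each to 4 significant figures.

The intermediate values are shown (rounded to 4 significant figures) when written out; full float precision is held in every operation; every reported value is rounded just once. Derived quantities are rebuilt in full float precision (totals, ignition loss, yield, net glass mass, four oxide percentages) starting from the weights for 1000 lb of glass, as set out in question or answer.
Target oxide masses per 1000 lb glass melt:
  TiO2: 7.470% × 1000 = 74.70 lb
  Li2O: 0.5089% × 1000 = 5.089 lb
  Al2O3: 14.18% × 1000 = 141.8 lb
  SiO2: 77.84% × 1000 = 778.4 lb
Oxide-by-oxide audit working from each reported weight, versus the basis set out (oxide sums agree with the targets exact up to rounding of places):
  TiO2: 75.46·0.9899 = 74.70 lb (target 74.70 lb)
  Li2O: 113.6·0.04480 = 5.089 lb (target 5.089 lb)
  Al2O3: 113.6·0.1637 + 121.6·0.9960 + 693.1·0.003000 = 141.8 lb (target 141.8 lb)
  SiO2: 113.6·0.7814 + 693.1·0.9950 = 778.4 lb (target 778.4 lb)
The glass-mass cross-check: the batch minus its LOI: 1000 lb (targets for the oxides total 1000 lb; against the stated basis, 1000 lb — deltas are rounding alone).
Whole-batch sum: Σ batch = 1004 lb; Σ batch·LOI gives LOI loss = 3.782 lb; yield = glass ÷ total batch = 99.62%.

Batch per 1000 lb glass melt:
  lithium feldspar: 113.6 lb
  alumina: 121.6 lb
  TiO2: 75.46 lb
  quartz sand: 693.1 lb
Total batch = 1004 lb; LOI loss = 3.782 lb; yield = 99.62%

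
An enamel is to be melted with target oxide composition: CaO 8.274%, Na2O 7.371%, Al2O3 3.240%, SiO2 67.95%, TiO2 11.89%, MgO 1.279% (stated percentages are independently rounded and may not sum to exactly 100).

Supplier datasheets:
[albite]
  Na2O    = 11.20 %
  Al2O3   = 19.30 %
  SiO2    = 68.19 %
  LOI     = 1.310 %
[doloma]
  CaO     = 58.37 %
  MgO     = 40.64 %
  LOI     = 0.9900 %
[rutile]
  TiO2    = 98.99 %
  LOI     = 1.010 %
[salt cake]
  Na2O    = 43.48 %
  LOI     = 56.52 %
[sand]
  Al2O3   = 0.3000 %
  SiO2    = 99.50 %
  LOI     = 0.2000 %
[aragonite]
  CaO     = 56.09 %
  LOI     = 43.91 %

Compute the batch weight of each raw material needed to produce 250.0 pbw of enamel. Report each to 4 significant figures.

In-progress results are displayed, rounded to 4 significant digits, across the worked steps; all arithmetic holds full precision in all steps — every reported number includes exactly one rounding; the derived quantities (the totals, ignition loss, the yield, glass mass, six oxide percentages) are recomputed at full float precision from the weighed amounts per 250.0 pbw of glass precisely as stated by problem or answer.
Oxide mass targets, per 250.0 pbw enamel:
  CaO: 8.274% × 250.0 = 20.68 pbw
  Na2O: 7.371% × 250.0 = 18.43 pbw
  Al2O3: 3.240% × 250.0 = 8.100 pbw
  SiO2: 67.95% × 250.0 = 169.9 pbw
  TiO2: 11.89% × 250.0 = 29.72 pbw
  MgO: 1.279% × 250.0 = 3.198 pbw
Balance tally, oxide-wise, with the batch weights as given, under the basis named above (summed amounts equal target values modulo rounding of the values):
  CaO: 7.868·0.5837 + 28.69·0.5609 = 20.68 pbw (target 20.68 pbw)
  Na2O: 39.74·0.1120 + 32.15·0.4348 = 18.43 pbw (target 18.43 pbw)
  Al2O3: 39.74·0.1930 + 143.5·0.003000 = 8.100 pbw (target 8.100 pbw)
  SiO2: 39.74·0.6819 + 143.5·0.9950 = 169.9 pbw (target 169.9 pbw)
  TiO2: 30.03·0.9899 = 29.73 pbw (target 29.72 pbw)
  MgO: 7.868·0.4064 = 3.198 pbw (target 3.198 pbw)
The glass-mass cross-check: batch Σ − ignition loss = 250.0 pbw (the Σ of target masses is 250.0 pbw; with the basis standing at 250.0 pbw — gaps are rounding artifacts).
Batch total: Σ batch = 282.0 pbw; LOI removed, Σ of batch·LOI: 31.96 pbw; glass ÷ batch gives a yield of 88.67%.

Batch per 250.0 pbw enamel:
  albite: 39.74 pbw
  doloma: 7.868 pbw
  rutile: 30.03 pbw
  salt cake: 32.15 pbw
  sand: 143.5 pbw
  aragonite: 28.69 pbw
Total batch = 282.0 pbw; LOI loss = 31.96 pbw; yield = 88.67%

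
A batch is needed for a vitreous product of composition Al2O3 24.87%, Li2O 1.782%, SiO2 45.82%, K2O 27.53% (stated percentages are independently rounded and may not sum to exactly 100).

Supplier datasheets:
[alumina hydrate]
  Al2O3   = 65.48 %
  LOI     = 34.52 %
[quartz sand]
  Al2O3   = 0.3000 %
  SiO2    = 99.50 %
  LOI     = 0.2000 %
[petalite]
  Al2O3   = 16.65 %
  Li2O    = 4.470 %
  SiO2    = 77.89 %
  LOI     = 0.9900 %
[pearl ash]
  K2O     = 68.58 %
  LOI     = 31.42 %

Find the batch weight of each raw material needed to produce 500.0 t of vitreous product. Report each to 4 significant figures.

Working values are printed rounded off to 4 significant digits across the worked steps. The working math keeps full float precision in all steps — each reported result sees exactly one rounding. The derived quantities (totals, net glass mass, four oxide percentages, the yield, ignition loss) are carried starting from the weights for 500.0 t of glass in exact precision as they appear in the problem or answer text.
Target masses of each oxide per 500.0 t vitreous product:
  Al2O3: 24.87% × 500.0 = 124.4 t
  Li2O: 1.782% × 500.0 = 8.910 t
  SiO2: 45.82% × 500.0 = 229.1 t
  K2O: 27.53% × 500.0 = 137.6 t
Checking each oxide sum with the batch weights as given, against the basis in use (sum by sum, the targets are met exact up to rounding of places):
  Al2O3: 138.9·0.6548 + 74.21·0.003000 + 199.3·0.1665 = 124.4 t (target 124.4 t)
  Li2O: 199.3·0.04470 = 8.909 t (target 8.910 t)
  SiO2: 74.21·0.9950 + 199.3·0.7789 = 229.1 t (target 229.1 t)
  K2O: 200.7·0.6858 = 137.6 t (target 137.6 t)
The glass-mass cross-check: total charge less LOI = 500.0 t (oxide target masses add up to 500.0 t; basis as stated: 500.0 t — any gap is answer rounding).
Summing the batch: Σ batch = 613.1 t; Σ batch·LOI gives LOI loss = 113.1 t; yield: glass divided by total = 81.55%.

Batch per 500.0 t vitreous product:
  alumina hydrate: 138.9 t
  quartz sand: 74.21 t
  petalite: 199.3 t
  pearl ash: 200.7 t
Total batch = 613.1 t; LOI loss = 113.1 t; yield = 81.55%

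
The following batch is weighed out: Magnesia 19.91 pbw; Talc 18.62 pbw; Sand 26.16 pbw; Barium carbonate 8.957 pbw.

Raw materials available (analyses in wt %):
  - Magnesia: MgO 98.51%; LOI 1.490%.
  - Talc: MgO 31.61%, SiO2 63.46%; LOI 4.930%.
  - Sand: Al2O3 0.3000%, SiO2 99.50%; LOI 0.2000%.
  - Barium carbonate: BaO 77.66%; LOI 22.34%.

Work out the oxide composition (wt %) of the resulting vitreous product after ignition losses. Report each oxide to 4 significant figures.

Glass mass = 70.38 pbw (batch 73.65 − LOI 3.268).
Composition: Al2O3 0.1115%, BaO 9.884%, MgO 36.23%, SiO2 53.77%

All internal work holds full float precision in all steps; working values are shown rounded off to 4 significant figures at each printed step; exactly one rounding lands on each reported result; derived quantities are computed starting from the weights at 70.38 pbw of glass in full float precision (totals, net glass mass, LOI, four oxide percentages, the yield) as set out in the problem or answer text.
Delivered oxide masses:
  Al2O3: 26.16·0.003000 = 0.07848 pbw
  BaO: 8.957·0.7766 = 6.956 pbw
  MgO: 19.91·0.9851 + 18.62·0.3161 = 25.50 pbw
  SiO2: 18.62·0.6346 + 26.16·0.9950 = 37.85 pbw
LOI: 19.91·0.01490 + 18.62·0.04930 + 26.16·0.002000 + 8.957·0.2234 = 3.268 pbw
batch − LOI leaves glass = 73.65 − 3.268 = 70.38 pbw (the oxide masses sum to this)
each oxide over glass, ×100, is wt %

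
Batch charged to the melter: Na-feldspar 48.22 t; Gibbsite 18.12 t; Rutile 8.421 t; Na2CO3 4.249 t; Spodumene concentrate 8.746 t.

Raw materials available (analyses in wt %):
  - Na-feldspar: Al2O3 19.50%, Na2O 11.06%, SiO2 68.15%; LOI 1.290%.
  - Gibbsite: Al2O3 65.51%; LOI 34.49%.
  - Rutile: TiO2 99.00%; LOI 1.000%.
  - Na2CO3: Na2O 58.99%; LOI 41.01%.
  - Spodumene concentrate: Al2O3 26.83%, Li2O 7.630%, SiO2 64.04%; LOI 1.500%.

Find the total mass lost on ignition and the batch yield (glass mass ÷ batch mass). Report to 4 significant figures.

LOI loss = 8.830 t; glass = 78.93 t; yield = 89.94%

The whole derivation carries full precision in every operation — intermediates are displayed rounded to 4 significant figures as written; every reported figure includes exactly one rounding — all derived quantities are rebuilt in exact precision (the totals, five oxide percentages, the yield, LOI, glass mass) from the batch weights on 78.93 t of glass, as set out in the question or the answer.
Loss on ignition, line by line:
  Na-feldspar: 48.22 × 0.01290 = 0.6220 t
  Gibbsite: 18.12 × 0.3449 = 6.250 t
  Rutile: 8.421 × 0.01000 = 0.08421 t
  Na2CO3: 4.249 × 0.4101 = 1.743 t
  Spodumene concentrate: 8.746 × 0.01500 = 0.1312 t
Total LOI = 8.830 t
Glass = batch − LOI = 87.76 − 8.830 = 78.93 t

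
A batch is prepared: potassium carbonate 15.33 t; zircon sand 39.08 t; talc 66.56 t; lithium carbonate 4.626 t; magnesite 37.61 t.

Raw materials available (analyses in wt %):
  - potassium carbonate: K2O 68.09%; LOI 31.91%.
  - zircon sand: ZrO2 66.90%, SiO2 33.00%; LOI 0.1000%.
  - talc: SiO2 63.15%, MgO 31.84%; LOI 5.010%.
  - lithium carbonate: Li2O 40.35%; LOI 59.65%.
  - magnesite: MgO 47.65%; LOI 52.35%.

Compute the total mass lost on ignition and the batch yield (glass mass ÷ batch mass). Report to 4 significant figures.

Values along the way are shown, rounded to four significant digits, on the page — all internal work maintains full precision through the solve. Each reported number takes just one rounding. Derived quantities (the yield, five oxide percentages, net glass mass, ignition loss, the totals) are re-derived in full precision from the batch weights per 132.5 t of glass as they appear in the question or the answer.
LOI of each material in turn:
  potassium carbonate: 15.33 × 0.3191 = 4.892 t
  zircon sand: 39.08 × 0.001000 = 0.03908 t
  talc: 66.56 × 0.05010 = 3.335 t
  lithium carbonate: 4.626 × 0.5965 = 2.759 t
  magnesite: 37.61 × 0.5235 = 19.69 t
Total LOI = 30.71 t
Glass = batch − LOI = 163.2 − 30.71 = 132.5 t

LOI loss = 30.71 t; glass = 132.5 t; yield = 81.18%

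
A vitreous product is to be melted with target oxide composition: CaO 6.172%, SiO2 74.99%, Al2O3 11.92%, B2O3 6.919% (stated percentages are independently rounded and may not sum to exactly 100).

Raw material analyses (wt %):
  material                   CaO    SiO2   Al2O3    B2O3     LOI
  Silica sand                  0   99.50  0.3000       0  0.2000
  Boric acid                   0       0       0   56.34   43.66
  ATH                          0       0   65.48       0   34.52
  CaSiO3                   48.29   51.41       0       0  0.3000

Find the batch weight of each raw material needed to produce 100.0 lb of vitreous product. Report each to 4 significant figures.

Intermediates are shown rounded to four significant figures between the steps. The whole derivation holds full float precision through every step — a single rounding finalizes every reported result — all derived quantities (ignition loss, yield, totals, net glass mass, four oxide percentages) are recomputed starting from the weights on 100.0 lb of glass at full precision precisely as stated by the problem or the answer.
Target masses of each oxide per 100.0 lb vitreous product:
  CaO: 6.172% × 100.0 = 6.172 lb
  SiO2: 74.99% × 100.0 = 74.99 lb
  Al2O3: 11.92% × 100.0 = 11.92 lb
  B2O3: 6.919% × 100.0 = 6.919 lb
Oxide-by-oxide audit using the reported weights, per the basis as stated (target by target, the sums agree up to rounding of the answer):
  CaO: 12.78·0.4829 = 6.171 lb (target 6.172 lb)
  SiO2: 68.76·0.9950 + 12.78·0.5141 = 74.99 lb (target 74.99 lb)
  Al2O3: 68.76·0.003000 + 17.89·0.6548 = 11.92 lb (target 11.92 lb)
  B2O3: 12.28·0.5634 = 6.919 lb (target 6.919 lb)
Consistency of the glass mass: whole batch net of LOI = 100.0 lb (summing oxide targets gives 100.0 lb; the stated basis being 100.0 lb — a pure rounding effect).
Batch total: Σ batch = 111.7 lb; ignition loss, Σ(batch × LOI) = 11.71 lb; as yield: glass ÷ batch → 89.51%.

Batch per 100.0 lb vitreous product:
  Silica sand: 68.76 lb
  Boric acid: 12.28 lb
  ATH: 17.89 lb
  CaSiO3: 12.78 lb
Total batch = 111.7 lb; LOI loss = 11.71 lb; yield = 89.51%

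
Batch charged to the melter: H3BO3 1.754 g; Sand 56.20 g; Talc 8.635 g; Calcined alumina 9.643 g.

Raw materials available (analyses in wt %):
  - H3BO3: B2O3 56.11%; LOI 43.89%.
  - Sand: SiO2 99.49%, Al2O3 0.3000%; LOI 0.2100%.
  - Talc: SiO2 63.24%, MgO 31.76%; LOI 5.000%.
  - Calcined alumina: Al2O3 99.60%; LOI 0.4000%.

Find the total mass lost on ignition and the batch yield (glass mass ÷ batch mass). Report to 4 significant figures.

LOI loss = 1.358 g; glass = 74.87 g; yield = 98.22%

Each numeric step carries full float precision through every step. In-progress results are printed (rounded to 4 significant figures) in the printout — exactly one rounding is applied to each reported result; all derived quantities (ignition loss, four oxide percentages, totals, yield, net glass mass) are carried at exact precision from the weighed amounts per 74.87 g of glass, as set out in either problem or answer.
Material-by-material LOI:
  H3BO3: 1.754 × 0.4389 = 0.7698 g
  Sand: 56.20 × 0.002100 = 0.1180 g
  Talc: 8.635 × 0.05000 = 0.4318 g
  Calcined alumina: 9.643 × 0.004000 = 0.03857 g
Total LOI = 1.358 g
Glass = batch − LOI = 76.23 − 1.358 = 74.87 g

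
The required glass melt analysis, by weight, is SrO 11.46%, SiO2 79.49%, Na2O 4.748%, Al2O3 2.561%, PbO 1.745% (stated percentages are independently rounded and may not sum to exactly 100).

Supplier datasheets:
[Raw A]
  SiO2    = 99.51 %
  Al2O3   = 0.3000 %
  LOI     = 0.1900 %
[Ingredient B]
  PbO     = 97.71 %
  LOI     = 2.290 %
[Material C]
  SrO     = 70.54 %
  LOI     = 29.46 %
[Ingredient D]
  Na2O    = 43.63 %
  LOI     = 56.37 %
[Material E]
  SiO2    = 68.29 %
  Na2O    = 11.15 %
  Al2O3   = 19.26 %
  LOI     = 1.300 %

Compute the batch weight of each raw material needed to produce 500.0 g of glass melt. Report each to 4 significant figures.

The working math maintains full float precision in all steps; rounding to 4 significant digits extends to every intermediate as printed; exactly one rounding goes into each reported value. All derived quantities (the totals, five oxide percentages, net glass mass, LOI, the yield) are computed at full float precision starting from the weights per 500.0 g of glass precisely as stated by the problem or answer text.
Target oxide masses per 500.0 g glass melt:
  SrO: 11.46% × 500.0 = 57.30 g
  SiO2: 79.49% × 500.0 = 397.4 g
  Na2O: 4.748% × 500.0 = 23.74 g
  Al2O3: 2.561% × 500.0 = 12.80 g
  PbO: 1.745% × 500.0 = 8.725 g
Mass-balance tally per oxide with the batch weights as given, against the basis in use (target by target, the sums agree net of answer rounding effects):
  SrO: 81.23·0.7054 = 57.30 g (target 57.30 g)
  SiO2: 357.6·0.9951 + 60.91·0.6829 = 397.4 g (target 397.4 g)
  Na2O: 38.84·0.4363 + 60.91·0.1115 = 23.74 g (target 23.74 g)
  Al2O3: 357.6·0.003000 + 60.91·0.1926 = 12.80 g (target 12.80 g)
  PbO: 8.929·0.9771 = 8.725 g (target 8.725 g)
Glass-mass bookkeeping: total batch − LOI = 500.0 g (summing oxide targets gives 500.0 g; basis as stated: 500.0 g — differing by rounding only).
Batch total: Σ batch = 547.5 g; ignition loss, Σ(batch × LOI) = 47.50 g; as yield: glass ÷ batch → 91.32%.

Batch per 500.0 g glass melt:
  Raw A: 357.6 g
  Ingredient B: 8.929 g
  Material C: 81.23 g
  Ingredient D: 38.84 g
  Material E: 60.91 g
Total batch = 547.5 g; LOI loss = 47.50 g; yield = 91.32%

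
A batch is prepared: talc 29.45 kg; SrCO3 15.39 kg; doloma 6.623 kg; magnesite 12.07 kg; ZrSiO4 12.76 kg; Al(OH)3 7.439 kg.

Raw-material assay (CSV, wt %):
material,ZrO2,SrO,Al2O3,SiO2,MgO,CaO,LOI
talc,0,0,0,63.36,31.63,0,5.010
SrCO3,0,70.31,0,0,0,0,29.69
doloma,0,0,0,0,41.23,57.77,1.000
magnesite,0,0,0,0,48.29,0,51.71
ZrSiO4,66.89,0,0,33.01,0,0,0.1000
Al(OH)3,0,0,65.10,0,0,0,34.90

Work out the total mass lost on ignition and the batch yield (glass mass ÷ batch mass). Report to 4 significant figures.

Each numeric step holds full precision at each step — working values are displayed rounded to 4 significant digits alongside each step; every reported number is rounded exactly once. The derived quantities, including glass mass, the six compositions, LOI, totals, the yield, are computed from the batch weights per 68.77 kg of glass at full float precision as given in either problem or answer.
Loss on ignition, line by line:
  talc: 29.45 × 0.05010 = 1.475 kg
  SrCO3: 15.39 × 0.2969 = 4.569 kg
  doloma: 6.623 × 0.01000 = 0.06623 kg
  magnesite: 12.07 × 0.5171 = 6.241 kg
  ZrSiO4: 12.76 × 0.001000 = 0.01276 kg
  Al(OH)3: 7.439 × 0.3490 = 2.596 kg
Total LOI = 14.96 kg
Glass = batch − LOI = 83.73 − 14.96 = 68.77 kg

LOI loss = 14.96 kg; glass = 68.77 kg; yield = 82.13%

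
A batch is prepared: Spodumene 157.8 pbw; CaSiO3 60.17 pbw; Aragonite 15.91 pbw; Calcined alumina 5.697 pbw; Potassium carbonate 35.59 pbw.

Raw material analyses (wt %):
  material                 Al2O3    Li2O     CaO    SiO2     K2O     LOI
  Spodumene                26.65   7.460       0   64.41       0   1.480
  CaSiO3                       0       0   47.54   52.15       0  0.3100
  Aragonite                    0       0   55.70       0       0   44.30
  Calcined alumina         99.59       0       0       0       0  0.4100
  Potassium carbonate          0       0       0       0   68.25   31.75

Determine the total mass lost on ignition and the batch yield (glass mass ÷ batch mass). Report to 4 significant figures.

The intermediate values are shown, with 4-significant-figure rounding, when written out — every computation keeps full float precision from first step to last. Each reported figure undergoes a single rounding; derived quantities (the yield, the five compositions, totals, net glass mass, ignition loss) are rebuilt using the weight values on 254.3 pbw of glass in full precision, as quoted within problem or answer.
Each material's LOI contribution:
  Spodumene: 157.8 × 0.01480 = 2.335 pbw
  CaSiO3: 60.17 × 0.003100 = 0.1865 pbw
  Aragonite: 15.91 × 0.4430 = 7.048 pbw
  Calcined alumina: 5.697 × 0.004100 = 0.02336 pbw
  Potassium carbonate: 35.59 × 0.3175 = 11.30 pbw
Total LOI = 20.89 pbw
Glass = batch − LOI = 275.2 − 20.89 = 254.3 pbw

LOI loss = 20.89 pbw; glass = 254.3 pbw; yield = 92.41%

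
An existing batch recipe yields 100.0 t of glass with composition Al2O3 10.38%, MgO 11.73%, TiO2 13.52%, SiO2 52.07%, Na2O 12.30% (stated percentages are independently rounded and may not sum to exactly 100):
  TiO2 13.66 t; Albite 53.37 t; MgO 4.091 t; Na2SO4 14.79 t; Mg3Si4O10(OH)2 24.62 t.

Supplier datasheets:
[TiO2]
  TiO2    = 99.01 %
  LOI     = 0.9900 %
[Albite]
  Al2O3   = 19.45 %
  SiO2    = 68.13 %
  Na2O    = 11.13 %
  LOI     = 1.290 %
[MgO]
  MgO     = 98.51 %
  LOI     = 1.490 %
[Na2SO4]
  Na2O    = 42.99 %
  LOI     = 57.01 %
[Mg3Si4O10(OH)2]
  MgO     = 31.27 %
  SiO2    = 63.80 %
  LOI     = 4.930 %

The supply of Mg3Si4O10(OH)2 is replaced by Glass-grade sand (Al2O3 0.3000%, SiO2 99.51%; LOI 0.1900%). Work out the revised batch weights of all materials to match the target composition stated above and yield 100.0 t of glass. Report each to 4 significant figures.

In-progress results are shown (rounded to four significant figures) on the page — the working math keeps full precision throughout; every reported number includes exactly one rounding. All derived quantities (yield, LOI, the five compositions, totals, glass mass) are re-derived at full float precision starting from the weights for 100.0 t of glass as written in the problem or the answer.
Target masses of each oxide per 100.0 t glass:
  Al2O3: 10.38% × 100.0 = 10.38 t
  MgO: 11.73% × 100.0 = 11.73 t
  TiO2: 13.52% × 100.0 = 13.52 t
  SiO2: 52.07% × 100.0 = 52.07 t
  Na2O: 12.30% × 100.0 = 12.30 t
Sums-versus-targets review on the weights just shown, versus the basis set out (sum by sum, the targets are met up to rounding of the answer):
  Al2O3: 53.12·0.1945 + 15.96·0.003000 = 10.38 t (target 10.38 t)
  MgO: 11.91·0.9851 = 11.73 t (target 11.73 t)
  TiO2: 13.66·0.9901 = 13.52 t (target 13.52 t)
  SiO2: 53.12·0.6813 + 15.96·0.9951 = 52.07 t (target 52.07 t)
  Na2O: 53.12·0.1113 + 14.86·0.4299 = 12.30 t (target 12.30 t)
Consistency of the glass mass: whole batch net of LOI = 100.0 t (targets for the oxides total 100.0 t; against the stated basis, 100.0 t — gaps are rounding artifacts).
Batch grand total — Σ batch = 109.5 t; Σ batch·LOI gives LOI loss = 9.500 t; the yield ratio, glass ÷ batch: 91.33%.

Revised batch per 100.0 t glass:
  TiO2: 13.66 t
  Albite: 53.12 t
  MgO: 11.91 t
  Na2SO4: 14.86 t
  Glass-grade sand: 15.96 t
Total batch = 109.5 t; LOI loss = 9.500 t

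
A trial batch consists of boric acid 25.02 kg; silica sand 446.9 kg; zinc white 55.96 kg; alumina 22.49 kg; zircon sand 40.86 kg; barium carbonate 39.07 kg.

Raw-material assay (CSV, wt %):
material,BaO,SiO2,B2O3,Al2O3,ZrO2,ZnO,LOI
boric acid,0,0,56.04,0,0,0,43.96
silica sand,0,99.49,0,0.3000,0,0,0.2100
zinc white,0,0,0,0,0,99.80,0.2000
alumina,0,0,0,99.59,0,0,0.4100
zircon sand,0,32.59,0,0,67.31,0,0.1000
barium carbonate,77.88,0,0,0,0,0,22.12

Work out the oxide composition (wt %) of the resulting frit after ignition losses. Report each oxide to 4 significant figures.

Glass mass = 609.5 kg (batch 630.3 − LOI 20.82).
Composition: BaO 4.992%, SiO2 75.14%, B2O3 2.301%, Al2O3 3.895%, ZrO2 4.513%, ZnO 9.163%

The intermediate values appear, rounded to 4 significant figures, on the page; all internal work carries exact precision from start to finish — every reported result carries a single rounding — derived quantities are rebuilt using the weight values on 609.5 kg of glass in full precision (glass mass, the six compositions, the totals, yield, LOI), exactly as printed in problem or answer.
Delivered oxide masses:
  BaO: 39.07·0.7788 = 30.43 kg
  SiO2: 446.9·0.9949 + 40.86·0.3259 = 457.9 kg
  B2O3: 25.02·0.5604 = 14.02 kg
  Al2O3: 446.9·0.003000 + 22.49·0.9959 = 23.74 kg
  ZrO2: 40.86·0.6731 = 27.50 kg
  ZnO: 55.96·0.9980 = 55.85 kg
LOI: 25.02·0.4396 + 446.9·0.002100 + 55.96·0.002000 + 22.49·0.004100 + 40.86·0.001000 + 39.07·0.2212 = 20.82 kg
batch − LOI leaves glass = 630.3 − 20.82 = 609.5 kg (consistent with Σ oxide mass)
oxide / glass × 100 gives the wt %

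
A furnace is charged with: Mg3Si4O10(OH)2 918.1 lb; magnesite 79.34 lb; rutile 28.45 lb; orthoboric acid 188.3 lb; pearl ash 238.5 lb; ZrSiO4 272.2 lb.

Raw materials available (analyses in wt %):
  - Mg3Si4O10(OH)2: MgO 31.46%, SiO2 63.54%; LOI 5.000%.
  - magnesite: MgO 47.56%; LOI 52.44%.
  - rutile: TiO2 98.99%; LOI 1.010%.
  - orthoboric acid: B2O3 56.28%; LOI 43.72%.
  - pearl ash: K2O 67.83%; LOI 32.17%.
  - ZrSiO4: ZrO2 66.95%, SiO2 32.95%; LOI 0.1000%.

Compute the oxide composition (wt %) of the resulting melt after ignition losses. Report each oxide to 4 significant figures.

All arithmetic keeps full float precision at each step. Working values are shown, rounded to four significant digits, across the worked steps; a single rounding completes every reported result — derived quantities are recomputed in full precision (six oxide percentages, the totals, the yield, LOI, glass mass) starting from the weights per 1478 lb of glass as given in the problem or answer text.
Oxide masses out of the charge:
  ZrO2: 272.2·0.6695 = 182.2 lb
  K2O: 238.5·0.6783 = 161.8 lb
  B2O3: 188.3·0.5628 = 106.0 lb
  TiO2: 28.45·0.9899 = 28.16 lb
  MgO: 918.1·0.3146 + 79.34·0.4756 = 326.6 lb
  SiO2: 918.1·0.6354 + 272.2·0.3295 = 673.1 lb
LOI: 918.1·0.05000 + 79.34·0.5244 + 28.45·0.01010 + 188.3·0.4372 + 238.5·0.3217 + 272.2·0.001000 = 247.1 lb
batch − LOI leaves glass = 1725 − 247.1 = 1478 lb (= the summed oxide contributions)
wt %: oxide over glass, times 100

Glass mass = 1478 lb (batch 1725 − LOI 247.1).
Composition: ZrO2 12.33%, K2O 10.95%, B2O3 7.171%, TiO2 1.906%, MgO 22.10%, SiO2 45.55%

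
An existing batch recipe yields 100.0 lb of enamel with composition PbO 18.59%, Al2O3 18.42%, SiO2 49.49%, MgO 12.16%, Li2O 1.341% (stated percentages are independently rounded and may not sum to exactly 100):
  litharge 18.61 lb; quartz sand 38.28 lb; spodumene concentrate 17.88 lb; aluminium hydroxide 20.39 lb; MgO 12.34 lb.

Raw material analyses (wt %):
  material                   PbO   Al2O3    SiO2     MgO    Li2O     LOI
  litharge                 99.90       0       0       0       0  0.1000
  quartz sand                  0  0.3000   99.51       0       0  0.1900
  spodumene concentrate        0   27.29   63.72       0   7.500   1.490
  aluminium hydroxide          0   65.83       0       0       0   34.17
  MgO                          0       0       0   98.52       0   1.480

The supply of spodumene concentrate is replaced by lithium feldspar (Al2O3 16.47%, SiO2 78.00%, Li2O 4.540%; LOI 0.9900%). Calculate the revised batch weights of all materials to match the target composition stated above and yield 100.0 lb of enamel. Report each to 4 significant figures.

The whole derivation keeps full float precision from start to finish; in-progress results are shown (rounded to 4 significant digits) across the worked steps. A single rounding completes every reported value. The derived quantities are rebuilt in full precision (yield, the totals, the five compositions, glass mass, ignition loss) starting from the weights on 100.0 lb of glass as written in the question or the answer.
Per-oxide target masses for 100.0 lb enamel:
  PbO: 18.59% × 100.0 = 18.59 lb
  Al2O3: 18.42% × 100.0 = 18.42 lb
  SiO2: 49.49% × 100.0 = 49.49 lb
  MgO: 12.16% × 100.0 = 12.16 lb
  Li2O: 1.341% × 100.0 = 1.341 lb
Verifying the oxide balance using the reported weights, for the quoted basis mass (oxide sums agree with the targets modulo rounding of the values):
  PbO: 18.61·0.9990 = 18.59 lb (target 18.59 lb)
  Al2O3: 26.58·0.003000 + 29.54·0.1647 + 20.47·0.6583 = 18.42 lb (target 18.42 lb)
  SiO2: 26.58·0.9951 + 29.54·0.7800 = 49.49 lb (target 49.49 lb)
  MgO: 12.34·0.9852 = 12.16 lb (target 12.16 lb)
  Li2O: 29.54·0.04540 = 1.341 lb (target 1.341 lb)
Consistency of the glass mass: net batch after ignition = 100.0 lb (the Σ of target masses is 100.0 lb; versus the stated basis of 100.0 lb — rounding explains the deltas).
Summing the batch: Σ batch = 107.5 lb; LOI removed, Σ of batch·LOI: 7.539 lb; as yield: glass ÷ batch → 92.99%.

Revised batch per 100.0 lb enamel:
  litharge: 18.61 lb
  quartz sand: 26.58 lb
  lithium feldspar: 29.54 lb
  aluminium hydroxide: 20.47 lb
  MgO: 12.34 lb
Total batch = 107.5 lb; LOI loss = 7.539 lb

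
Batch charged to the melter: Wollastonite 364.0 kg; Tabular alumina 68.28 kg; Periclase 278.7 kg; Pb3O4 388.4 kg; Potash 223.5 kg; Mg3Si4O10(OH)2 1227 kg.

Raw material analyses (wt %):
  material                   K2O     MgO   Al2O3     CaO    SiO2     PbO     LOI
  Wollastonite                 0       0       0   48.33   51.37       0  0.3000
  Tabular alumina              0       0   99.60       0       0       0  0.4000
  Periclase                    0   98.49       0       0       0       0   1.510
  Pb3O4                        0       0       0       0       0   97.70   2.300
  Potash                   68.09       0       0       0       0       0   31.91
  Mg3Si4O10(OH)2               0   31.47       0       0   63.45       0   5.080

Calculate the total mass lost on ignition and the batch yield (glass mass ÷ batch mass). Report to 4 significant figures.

LOI loss = 148.2 kg; glass = 2402 kg; yield = 94.19%

The whole derivation maintains exact precision through the solve; intermediates appear (rounded to 4 significant digits) in the working. Every reported result is rounded a single time. Derived quantities, which include yield, glass mass, ignition loss, totals, the six compositions, are recomputed at exact precision, exactly as printed in problem or answer, from the batch weights on 2402 kg of glass.
Per-material ignition loss:
  Wollastonite: 364.0 × 0.003000 = 1.092 kg
  Tabular alumina: 68.28 × 0.004000 = 0.2731 kg
  Periclase: 278.7 × 0.01510 = 4.208 kg
  Pb3O4: 388.4 × 0.02300 = 8.933 kg
  Potash: 223.5 × 0.3191 = 71.32 kg
  Mg3Si4O10(OH)2: 1227 × 0.05080 = 62.33 kg
Total LOI = 148.2 kg
Glass = batch − LOI = 2550 − 148.2 = 2402 kg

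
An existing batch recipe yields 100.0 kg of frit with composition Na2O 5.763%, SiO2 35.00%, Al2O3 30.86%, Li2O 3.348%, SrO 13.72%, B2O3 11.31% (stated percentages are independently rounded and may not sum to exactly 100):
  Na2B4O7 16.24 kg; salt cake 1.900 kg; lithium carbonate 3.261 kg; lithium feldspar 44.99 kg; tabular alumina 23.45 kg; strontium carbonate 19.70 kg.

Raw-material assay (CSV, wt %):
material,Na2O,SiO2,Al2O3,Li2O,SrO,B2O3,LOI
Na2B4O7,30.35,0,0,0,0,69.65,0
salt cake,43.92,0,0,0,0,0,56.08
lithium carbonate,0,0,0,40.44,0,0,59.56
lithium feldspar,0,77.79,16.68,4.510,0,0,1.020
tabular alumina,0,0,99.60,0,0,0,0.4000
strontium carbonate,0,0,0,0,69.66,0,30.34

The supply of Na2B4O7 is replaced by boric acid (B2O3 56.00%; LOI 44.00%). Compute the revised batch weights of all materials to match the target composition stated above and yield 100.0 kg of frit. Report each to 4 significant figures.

Each numeric step keeps full precision throughout; intermediates are displayed (rounded to four significant figures) across the worked steps — exactly one rounding lands on each reported result. All derived quantities are carried from the batch weights on 100.0 kg of glass in full float precision (the totals, glass mass, the yield, LOI, six oxide percentages), as written in the problem or the answer.
Per-oxide target masses for 100.0 kg frit:
  Na2O: 5.763% × 100.0 = 5.763 kg
  SiO2: 35.00% × 100.0 = 35.00 kg
  Al2O3: 30.86% × 100.0 = 30.86 kg
  Li2O: 3.348% × 100.0 = 3.348 kg
  SrO: 13.72% × 100.0 = 13.72 kg
  B2O3: 11.31% × 100.0 = 11.31 kg
Per-oxide balance check applying the batch weights above, versus the basis set out (sum by sum, the targets are met inside rounding margins):
  Na2O: 13.12·0.4392 = 5.762 kg (target 5.763 kg)
  SiO2: 44.99·0.7779 = 35.00 kg (target 35.00 kg)
  Al2O3: 44.99·0.1668 + 23.45·0.9960 = 30.86 kg (target 30.86 kg)
  Li2O: 3.261·0.4044 + 44.99·0.04510 = 3.348 kg (target 3.348 kg)
  SrO: 19.70·0.6966 = 13.72 kg (target 13.72 kg)
  B2O3: 20.20·0.5600 = 11.31 kg (target 11.31 kg)
The glass-mass cross-check: total batch − LOI = 100.0 kg (per-oxide target masses sum to 100.0 kg; stated basis 100.0 kg — differing by rounding only).
Batch grand total — Σ batch = 124.7 kg; loss to ignition Σ batch·LOI = 24.72 kg; yield: glass divided by total = 80.18%.

Revised batch per 100.0 kg frit:
  boric acid: 20.20 kg
  salt cake: 13.12 kg
  lithium carbonate: 3.261 kg
  lithium feldspar: 44.99 kg
  tabular alumina: 23.45 kg
  strontium carbonate: 19.70 kg
Total batch = 124.7 kg; LOI loss = 24.72 kg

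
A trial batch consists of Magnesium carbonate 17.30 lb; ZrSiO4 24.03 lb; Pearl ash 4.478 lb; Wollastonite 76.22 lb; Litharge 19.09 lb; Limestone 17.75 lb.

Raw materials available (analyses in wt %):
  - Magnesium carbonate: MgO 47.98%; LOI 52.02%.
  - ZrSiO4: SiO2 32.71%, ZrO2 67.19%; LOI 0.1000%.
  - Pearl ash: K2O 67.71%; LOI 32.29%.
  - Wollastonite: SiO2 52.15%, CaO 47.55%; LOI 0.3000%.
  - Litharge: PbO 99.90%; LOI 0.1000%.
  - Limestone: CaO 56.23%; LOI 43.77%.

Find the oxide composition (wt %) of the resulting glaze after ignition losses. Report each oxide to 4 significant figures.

Glass mass = 140.4 lb (batch 158.9 − LOI 18.49).
Composition: MgO 5.913%, SiO2 33.91%, K2O 2.160%, CaO 32.93%, ZrO2 11.50%, PbO 13.59%

Every computation keeps full precision through the solve — working values are displayed rounded to 4 significant figures in the printout. Every reported number includes exactly one rounding. All derived quantities are computed starting from the weights per 140.4 lb of glass at full float precision (LOI, yield, totals, glass mass, the six compositions) as written in the question or the answer.
Oxide-by-oxide delivered mass:
  MgO: 17.30·0.4798 = 8.301 lb
  SiO2: 24.03·0.3271 + 76.22·0.5215 = 47.61 lb
  K2O: 4.478·0.6771 = 3.032 lb
  CaO: 76.22·0.4755 + 17.75·0.5623 = 46.22 lb
  ZrO2: 24.03·0.6719 = 16.15 lb
  PbO: 19.09·0.9990 = 19.07 lb
LOI: 17.30·0.5202 + 24.03·0.001000 + 4.478·0.3229 + 76.22·0.003000 + 19.09·0.001000 + 17.75·0.4377 = 18.49 lb
batch − LOI leaves glass = 158.9 − 18.49 = 140.4 lb (equal to the oxide-mass sum)
wt % = 100 × oxide mass / glass mass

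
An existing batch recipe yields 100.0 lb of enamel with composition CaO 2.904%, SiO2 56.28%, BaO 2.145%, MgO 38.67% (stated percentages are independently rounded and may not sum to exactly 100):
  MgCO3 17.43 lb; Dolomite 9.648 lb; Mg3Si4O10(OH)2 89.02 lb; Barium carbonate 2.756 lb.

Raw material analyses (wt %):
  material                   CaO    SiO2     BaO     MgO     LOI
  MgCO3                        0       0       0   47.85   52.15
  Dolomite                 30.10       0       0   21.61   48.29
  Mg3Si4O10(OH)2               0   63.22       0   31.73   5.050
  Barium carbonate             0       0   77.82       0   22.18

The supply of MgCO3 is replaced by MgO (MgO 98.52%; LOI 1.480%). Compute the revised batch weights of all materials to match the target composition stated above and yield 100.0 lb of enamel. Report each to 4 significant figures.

Revised batch per 100.0 lb enamel:
  MgO: 8.464 lb
  Dolomite: 9.648 lb
  Mg3Si4O10(OH)2: 89.02 lb
  Barium carbonate: 2.756 lb
Total batch = 109.9 lb; LOI loss = 9.891 lb

Every computation maintains full float precision at all times — working values appear rounded to four significant figures in the working; every reported value is rounded just once — the derived quantities (LOI, net glass mass, the four compositions, the totals, yield) are recomputed in full precision starting from the weights for 100.0 lb of glass exactly as printed in either problem or answer.
Target oxide masses per 100.0 lb enamel:
  CaO: 2.904% × 100.0 = 2.904 lb
  SiO2: 56.28% × 100.0 = 56.28 lb
  BaO: 2.145% × 100.0 = 2.145 lb
  MgO: 38.67% × 100.0 = 38.67 lb
A balance pass over the oxides, with the batch weights as given, relative to the basis at hand (target by target, the sums agree exact up to rounding of places):
  CaO: 9.648·0.3010 = 2.904 lb (target 2.904 lb)
  SiO2: 89.02·0.6322 = 56.28 lb (target 56.28 lb)
  BaO: 2.756·0.7782 = 2.145 lb (target 2.145 lb)
  MgO: 8.464·0.9852 + 9.648·0.2161 + 89.02·0.3173 = 38.67 lb (target 38.67 lb)
Glass-mass bookkeeping: the batch minus its LOI: 100.0 lb (targets for the oxides total 100.0 lb; versus the stated basis of 100.0 lb — rounding explains the deltas).
Whole-batch sum: Σ batch = 109.9 lb; the LOI term Σ batch·LOI equals 9.891 lb; the yield ratio, glass ÷ batch: 91.00%.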